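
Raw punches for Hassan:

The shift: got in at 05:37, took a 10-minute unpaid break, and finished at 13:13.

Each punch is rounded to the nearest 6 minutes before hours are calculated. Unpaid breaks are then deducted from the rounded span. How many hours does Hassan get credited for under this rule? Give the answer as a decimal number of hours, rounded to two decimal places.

The shift: in 05:37→05:36, out 13:13→13:12; 7 h 36 min − 10 min = 7 h 26 min

7.43 hours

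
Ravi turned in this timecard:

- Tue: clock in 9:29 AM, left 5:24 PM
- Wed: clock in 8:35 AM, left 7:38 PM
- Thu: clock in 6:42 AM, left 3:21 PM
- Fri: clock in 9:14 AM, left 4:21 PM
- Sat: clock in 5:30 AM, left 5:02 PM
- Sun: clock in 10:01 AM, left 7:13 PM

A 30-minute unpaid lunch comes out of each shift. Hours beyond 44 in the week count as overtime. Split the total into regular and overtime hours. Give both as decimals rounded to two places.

Regular 44.00 hours, overtime 8.47 hours

Tue: 9:29 AM–5:24 PM = 7 h 55 min; less 30 min break → 7 h 25 min
Wed: 8:35 AM–7:38 PM = 11 h 3 min; less 30 min break → 10 h 33 min
Thu: 6:42 AM–3:21 PM = 8 h 39 min; less 30 min break → 8 h 9 min
Fri: 9:14 AM–4:21 PM = 7 h 7 min; less 30 min break → 6 h 37 min
Sat: 5:30 AM–5:02 PM = 11 h 32 min; less 30 min break → 11 h 2 min
Sun: 10:01 AM–7:13 PM = 9 h 12 min; less 30 min break → 8 h 42 min
Total worked: 52 h 28 min = 52.47 h.
Threshold 44 h → overtime 8 h 28 min, regular 44 h 0 min.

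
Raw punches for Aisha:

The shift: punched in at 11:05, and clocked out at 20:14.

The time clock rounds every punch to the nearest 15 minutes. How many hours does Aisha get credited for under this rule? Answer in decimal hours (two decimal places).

The shift: in 11:05→11:00, out 20:14→20:15; 9 h 15 min

9.25 hours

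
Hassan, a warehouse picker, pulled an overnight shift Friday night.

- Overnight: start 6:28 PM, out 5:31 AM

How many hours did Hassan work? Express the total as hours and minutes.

11 h 3 min

Overnight: 6:28 PM → midnight = 5 h 32 min; midnight → 5:31 AM = 5 h 31 min; span 11 h 3 min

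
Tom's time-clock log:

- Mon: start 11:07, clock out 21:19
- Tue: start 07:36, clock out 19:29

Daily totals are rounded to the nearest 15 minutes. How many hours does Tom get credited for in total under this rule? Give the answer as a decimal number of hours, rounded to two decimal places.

22.25 hours

Mon: 11:07–21:19 = 10 h 12 min → rounds to 10 h 15 min
Tue: 07:36–19:29 = 11 h 53 min → rounds to 12 h 0 min
Total credited: 22 h 15 min.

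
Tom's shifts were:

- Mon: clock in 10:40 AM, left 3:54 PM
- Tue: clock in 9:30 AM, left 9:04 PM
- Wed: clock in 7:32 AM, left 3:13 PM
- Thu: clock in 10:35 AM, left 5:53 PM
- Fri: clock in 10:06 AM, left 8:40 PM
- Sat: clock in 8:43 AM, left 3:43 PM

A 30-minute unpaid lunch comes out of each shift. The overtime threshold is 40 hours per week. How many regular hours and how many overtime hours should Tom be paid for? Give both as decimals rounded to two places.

Mon: 10:40 AM–3:54 PM = 5 h 14 min; less 30 min break → 4 h 44 min
Tue: 9:30 AM–9:04 PM = 11 h 34 min; less 30 min break → 11 h 4 min
Wed: 7:32 AM–3:13 PM = 7 h 41 min; less 30 min break → 7 h 11 min
Thu: 10:35 AM–5:53 PM = 7 h 18 min; less 30 min break → 6 h 48 min
Fri: 10:06 AM–8:40 PM = 10 h 34 min; less 30 min break → 10 h 4 min
Sat: 8:43 AM–3:43 PM = 7 h 0 min; less 30 min break → 6 h 30 min
Total worked: 46 h 21 min = 46.35 h.
Threshold 40 h → overtime 6 h 21 min, regular 40 h 0 min.

Regular 40.00 hours, overtime 6.35 hours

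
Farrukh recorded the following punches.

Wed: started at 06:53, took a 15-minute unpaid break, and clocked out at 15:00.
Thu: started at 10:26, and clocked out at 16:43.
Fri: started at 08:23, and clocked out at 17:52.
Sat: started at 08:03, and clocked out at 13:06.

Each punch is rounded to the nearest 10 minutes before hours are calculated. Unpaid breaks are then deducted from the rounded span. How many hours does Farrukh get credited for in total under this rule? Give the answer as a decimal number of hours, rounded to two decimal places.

28.75 hours

Wed: in 06:53→06:50, out 15:00→15:00; 8 h 10 min − 15 min = 7 h 55 min
Thu: in 10:26→10:30, out 16:43→16:40; 6 h 10 min
Fri: in 08:23→08:20, out 17:52→17:50; 9 h 30 min
Sat: in 08:03→08:00, out 13:06→13:10; 5 h 10 min
Total credited: 28 h 45 min.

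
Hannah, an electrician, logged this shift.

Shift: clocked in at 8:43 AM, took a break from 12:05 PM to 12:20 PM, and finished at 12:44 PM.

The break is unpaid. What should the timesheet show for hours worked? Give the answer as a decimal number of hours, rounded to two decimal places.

3.77 hours

Shift: 8:43 AM–12:44 PM = 4 h 1 min; less 15 min break → 3 h 46 min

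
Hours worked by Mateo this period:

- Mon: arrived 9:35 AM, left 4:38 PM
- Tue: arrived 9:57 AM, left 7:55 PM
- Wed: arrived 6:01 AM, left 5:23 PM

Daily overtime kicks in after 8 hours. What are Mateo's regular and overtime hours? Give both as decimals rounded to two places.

Mon: 9:35 AM–4:38 PM = 7 h 3 min
Tue: 9:57 AM–7:55 PM = 9 h 58 min
Wed: 6:01 AM–5:23 PM = 11 h 22 min
Mon reg 7 h 3 min / OT 0 h 0 min; Tue reg 8 h 0 min / OT 1 h 58 min; Wed reg 8 h 0 min / OT 3 h 22 min.
Totals: regular 23 h 3 min, overtime 5 h 20 min.

Regular 23.05 hours, overtime 5.33 hours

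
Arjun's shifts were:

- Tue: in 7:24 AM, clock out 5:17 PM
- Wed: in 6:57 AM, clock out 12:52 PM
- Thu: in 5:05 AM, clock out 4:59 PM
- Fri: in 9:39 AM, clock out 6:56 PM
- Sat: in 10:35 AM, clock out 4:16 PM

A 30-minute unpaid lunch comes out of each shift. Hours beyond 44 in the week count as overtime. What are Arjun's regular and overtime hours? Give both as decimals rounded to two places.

Tue: 7:24 AM–5:17 PM = 9 h 53 min; less 30 min break → 9 h 23 min
Wed: 6:57 AM–12:52 PM = 5 h 55 min; less 30 min break → 5 h 25 min
Thu: 5:05 AM–4:59 PM = 11 h 54 min; less 30 min break → 11 h 24 min
Fri: 9:39 AM–6:56 PM = 9 h 17 min; less 30 min break → 8 h 47 min
Sat: 10:35 AM–4:16 PM = 5 h 41 min; less 30 min break → 5 h 11 min
Total worked: 40 h 10 min = 40.17 h.
Threshold 44 h → overtime 0 h 0 min, regular 40 h 10 min.

Regular 40.17 hours, overtime 0.00 hours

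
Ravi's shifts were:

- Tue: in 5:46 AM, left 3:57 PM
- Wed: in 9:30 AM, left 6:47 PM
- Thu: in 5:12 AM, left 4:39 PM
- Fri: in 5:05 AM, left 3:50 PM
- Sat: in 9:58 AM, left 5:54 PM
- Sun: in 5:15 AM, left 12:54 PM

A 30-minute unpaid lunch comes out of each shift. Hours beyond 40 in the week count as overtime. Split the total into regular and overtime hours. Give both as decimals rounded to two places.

Tue: 5:46 AM–3:57 PM = 10 h 11 min; less 30 min break → 9 h 41 min
Wed: 9:30 AM–6:47 PM = 9 h 17 min; less 30 min break → 8 h 47 min
Thu: 5:12 AM–4:39 PM = 11 h 27 min; less 30 min break → 10 h 57 min
Fri: 5:05 AM–3:50 PM = 10 h 45 min; less 30 min break → 10 h 15 min
Sat: 9:58 AM–5:54 PM = 7 h 56 min; less 30 min break → 7 h 26 min
Sun: 5:15 AM–12:54 PM = 7 h 39 min; less 30 min break → 7 h 9 min
Total worked: 54 h 15 min = 54.25 h.
Threshold 40 h → overtime 14 h 15 min, regular 40 h 0 min.

Regular 40.00 hours, overtime 14.25 hours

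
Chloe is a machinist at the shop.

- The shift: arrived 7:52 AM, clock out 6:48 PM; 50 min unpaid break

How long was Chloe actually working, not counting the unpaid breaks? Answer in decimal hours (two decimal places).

The shift: 7:52 AM–6:48 PM = 10 h 56 min; less 50 min break → 10 h 6 min

10.10 hours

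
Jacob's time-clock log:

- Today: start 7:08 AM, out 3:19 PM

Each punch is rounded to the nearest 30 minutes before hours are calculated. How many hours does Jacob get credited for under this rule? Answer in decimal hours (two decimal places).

Today: in 7:08 AM→7:00 AM, out 3:19 PM→3:30 PM; 8 h 30 min

8.50 hours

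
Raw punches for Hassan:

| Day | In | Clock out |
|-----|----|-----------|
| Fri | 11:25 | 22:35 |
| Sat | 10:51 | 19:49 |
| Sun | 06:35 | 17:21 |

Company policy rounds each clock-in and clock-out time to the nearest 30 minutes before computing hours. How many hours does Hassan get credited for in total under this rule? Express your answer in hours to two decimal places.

Fri: in 11:25→11:30, out 22:35→22:30; 11 h 0 min
Sat: in 10:51→11:00, out 19:49→20:00; 9 h 0 min
Sun: in 06:35→06:30, out 17:21→17:30; 11 h 0 min
Total credited: 31 h 0 min.

31.00 hours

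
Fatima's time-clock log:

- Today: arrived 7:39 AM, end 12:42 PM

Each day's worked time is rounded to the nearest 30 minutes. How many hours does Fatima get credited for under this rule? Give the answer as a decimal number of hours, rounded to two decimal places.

5.00 hours

Today: 7:39 AM–12:42 PM = 5 h 3 min → rounds to 5 h 0 min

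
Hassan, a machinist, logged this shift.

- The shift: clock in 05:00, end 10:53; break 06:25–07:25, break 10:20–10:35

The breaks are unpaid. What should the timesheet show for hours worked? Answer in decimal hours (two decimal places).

The shift: 05:00–10:53 = 5 h 53 min; less 75 min break → 4 h 38 min

4.63 hours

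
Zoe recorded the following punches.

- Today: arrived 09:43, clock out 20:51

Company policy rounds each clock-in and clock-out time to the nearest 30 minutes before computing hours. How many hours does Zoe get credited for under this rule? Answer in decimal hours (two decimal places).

11.50 hours

Today: in 09:43→09:30, out 20:51→21:00; 11 h 30 min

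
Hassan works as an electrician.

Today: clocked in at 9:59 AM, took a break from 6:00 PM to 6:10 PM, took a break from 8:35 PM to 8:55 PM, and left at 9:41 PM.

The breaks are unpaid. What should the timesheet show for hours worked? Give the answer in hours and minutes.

11 h 12 min

Today: 9:59 AM–9:41 PM = 11 h 42 min; less 30 min break → 11 h 12 min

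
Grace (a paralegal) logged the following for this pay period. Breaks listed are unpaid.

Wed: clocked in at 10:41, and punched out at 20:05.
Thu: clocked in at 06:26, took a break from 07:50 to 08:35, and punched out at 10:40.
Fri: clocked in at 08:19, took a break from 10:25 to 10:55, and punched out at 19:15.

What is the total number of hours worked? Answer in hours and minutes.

23 h 19 min

Wed: 10:41–20:05 = 9 h 24 min
Thu: 06:26–10:40 = 4 h 14 min; less 45 min break → 3 h 29 min
Fri: 08:19–19:15 = 10 h 56 min; less 30 min break → 10 h 26 min
Total: 9 h 24 min + 3 h 29 min + 10 h 26 min = 23 h 19 min.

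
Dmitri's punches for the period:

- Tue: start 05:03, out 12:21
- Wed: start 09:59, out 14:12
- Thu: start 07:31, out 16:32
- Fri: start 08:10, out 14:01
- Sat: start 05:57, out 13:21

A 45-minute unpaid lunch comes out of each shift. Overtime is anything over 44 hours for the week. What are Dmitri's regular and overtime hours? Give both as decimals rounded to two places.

Regular 30.03 hours, overtime 0.00 hours

Tue: 05:03–12:21 = 7 h 18 min; less 45 min break → 6 h 33 min
Wed: 09:59–14:12 = 4 h 13 min; less 45 min break → 3 h 28 min
Thu: 07:31–16:32 = 9 h 1 min; less 45 min break → 8 h 16 min
Fri: 08:10–14:01 = 5 h 51 min; less 45 min break → 5 h 6 min
Sat: 05:57–13:21 = 7 h 24 min; less 45 min break → 6 h 39 min
Total worked: 30 h 2 min = 30.03 h.
Threshold 44 h → overtime 0 h 0 min, regular 30 h 2 min.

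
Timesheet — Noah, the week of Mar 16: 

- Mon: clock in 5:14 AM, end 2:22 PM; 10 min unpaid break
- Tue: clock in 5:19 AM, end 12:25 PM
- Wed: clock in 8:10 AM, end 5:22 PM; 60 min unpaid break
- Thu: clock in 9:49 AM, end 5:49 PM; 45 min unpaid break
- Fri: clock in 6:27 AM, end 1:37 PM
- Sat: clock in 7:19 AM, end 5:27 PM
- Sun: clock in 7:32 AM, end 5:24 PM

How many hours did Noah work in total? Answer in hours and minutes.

58 h 41 min

Mon: 5:14 AM–2:22 PM = 9 h 8 min; less 10 min break → 8 h 58 min
Tue: 5:19 AM–12:25 PM = 7 h 6 min
Wed: 8:10 AM–5:22 PM = 9 h 12 min; less 60 min break → 8 h 12 min
Thu: 9:49 AM–5:49 PM = 8 h 0 min; less 45 min break → 7 h 15 min
Fri: 6:27 AM–1:37 PM = 7 h 10 min
Sat: 7:19 AM–5:27 PM = 10 h 8 min
Sun: 7:32 AM–5:24 PM = 9 h 52 min
Total: 8 h 58 min + 7 h 6 min + 8 h 12 min + 7 h 15 min + 7 h 10 min + 10 h 8 min + 9 h 52 min = 58 h 41 min.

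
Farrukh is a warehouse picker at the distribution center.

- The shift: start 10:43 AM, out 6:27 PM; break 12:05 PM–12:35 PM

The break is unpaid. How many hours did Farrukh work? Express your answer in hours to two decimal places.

7.23 hours

The shift: 10:43 AM–6:27 PM = 7 h 44 min; less 30 min break → 7 h 14 min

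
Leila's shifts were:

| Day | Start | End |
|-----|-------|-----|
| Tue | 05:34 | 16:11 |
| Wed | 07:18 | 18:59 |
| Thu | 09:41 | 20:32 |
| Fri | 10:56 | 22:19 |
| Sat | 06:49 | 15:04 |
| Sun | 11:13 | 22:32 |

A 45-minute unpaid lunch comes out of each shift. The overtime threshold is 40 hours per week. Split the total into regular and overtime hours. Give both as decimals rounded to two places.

Regular 40.00 hours, overtime 19.60 hours

Tue: 05:34–16:11 = 10 h 37 min; less 45 min break → 9 h 52 min
Wed: 07:18–18:59 = 11 h 41 min; less 45 min break → 10 h 56 min
Thu: 09:41–20:32 = 10 h 51 min; less 45 min break → 10 h 6 min
Fri: 10:56–22:19 = 11 h 23 min; less 45 min break → 10 h 38 min
Sat: 06:49–15:04 = 8 h 15 min; less 45 min break → 7 h 30 min
Sun: 11:13–22:32 = 11 h 19 min; less 45 min break → 10 h 34 min
Total worked: 59 h 36 min = 59.60 h.
Threshold 40 h → overtime 19 h 36 min, regular 40 h 0 min.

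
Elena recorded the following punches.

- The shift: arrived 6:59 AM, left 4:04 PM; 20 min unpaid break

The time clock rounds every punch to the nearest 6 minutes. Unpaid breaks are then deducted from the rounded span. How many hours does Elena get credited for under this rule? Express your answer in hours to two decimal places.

8.77 hours

The shift: in 6:59 AM→7:00 AM, out 4:04 PM→4:06 PM; 9 h 6 min − 20 min = 8 h 46 min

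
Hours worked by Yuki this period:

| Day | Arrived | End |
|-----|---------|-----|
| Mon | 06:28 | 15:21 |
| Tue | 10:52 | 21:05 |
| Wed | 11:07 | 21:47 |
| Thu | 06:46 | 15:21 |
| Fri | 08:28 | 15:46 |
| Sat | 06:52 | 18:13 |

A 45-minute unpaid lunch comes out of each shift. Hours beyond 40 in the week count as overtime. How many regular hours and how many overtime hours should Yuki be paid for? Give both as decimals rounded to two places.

Regular 40.00 hours, overtime 12.50 hours

Mon: 06:28–15:21 = 8 h 53 min; less 45 min break → 8 h 8 min
Tue: 10:52–21:05 = 10 h 13 min; less 45 min break → 9 h 28 min
Wed: 11:07–21:47 = 10 h 40 min; less 45 min break → 9 h 55 min
Thu: 06:46–15:21 = 8 h 35 min; less 45 min break → 7 h 50 min
Fri: 08:28–15:46 = 7 h 18 min; less 45 min break → 6 h 33 min
Sat: 06:52–18:13 = 11 h 21 min; less 45 min break → 10 h 36 min
Total worked: 52 h 30 min = 52.50 h.
Threshold 40 h → overtime 12 h 30 min, regular 40 h 0 min.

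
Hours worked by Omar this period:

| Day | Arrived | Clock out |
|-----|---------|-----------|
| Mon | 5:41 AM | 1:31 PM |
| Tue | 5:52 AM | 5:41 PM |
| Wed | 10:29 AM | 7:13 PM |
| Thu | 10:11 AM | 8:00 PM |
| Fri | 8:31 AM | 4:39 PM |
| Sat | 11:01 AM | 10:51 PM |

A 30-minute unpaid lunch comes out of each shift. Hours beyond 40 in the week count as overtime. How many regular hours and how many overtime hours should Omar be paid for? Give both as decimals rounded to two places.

Regular 40.00 hours, overtime 15.17 hours

Mon: 5:41 AM–1:31 PM = 7 h 50 min; less 30 min break → 7 h 20 min
Tue: 5:52 AM–5:41 PM = 11 h 49 min; less 30 min break → 11 h 19 min
Wed: 10:29 AM–7:13 PM = 8 h 44 min; less 30 min break → 8 h 14 min
Thu: 10:11 AM–8:00 PM = 9 h 49 min; less 30 min break → 9 h 19 min
Fri: 8:31 AM–4:39 PM = 8 h 8 min; less 30 min break → 7 h 38 min
Sat: 11:01 AM–10:51 PM = 11 h 50 min; less 30 min break → 11 h 20 min
Total worked: 55 h 10 min = 55.17 h.
Threshold 40 h → overtime 15 h 10 min, regular 40 h 0 min.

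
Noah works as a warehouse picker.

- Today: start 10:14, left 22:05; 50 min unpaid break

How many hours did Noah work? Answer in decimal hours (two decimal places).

11.02 hours

Today: 10:14–22:05 = 11 h 51 min; less 50 min break → 11 h 1 min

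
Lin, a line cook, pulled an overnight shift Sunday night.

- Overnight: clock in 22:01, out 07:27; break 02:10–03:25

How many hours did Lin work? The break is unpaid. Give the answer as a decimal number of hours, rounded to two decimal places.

Overnight: 22:01 → midnight = 1 h 59 min; midnight → 07:27 = 7 h 27 min; span 9 h 26 min; less 75 min break → 8 h 11 min

8.18 hours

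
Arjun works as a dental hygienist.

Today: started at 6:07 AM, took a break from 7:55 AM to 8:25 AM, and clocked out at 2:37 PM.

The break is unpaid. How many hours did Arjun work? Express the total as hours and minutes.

8 h 0 min

Today: 6:07 AM–2:37 PM = 8 h 30 min; less 30 min break → 8 h 0 min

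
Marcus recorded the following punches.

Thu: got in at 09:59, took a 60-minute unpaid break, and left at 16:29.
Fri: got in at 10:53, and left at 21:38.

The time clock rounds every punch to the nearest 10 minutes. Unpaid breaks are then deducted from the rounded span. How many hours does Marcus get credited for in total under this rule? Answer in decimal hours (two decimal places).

Thu: in 09:59→10:00, out 16:29→16:30; 6 h 30 min − 60 min = 5 h 30 min
Fri: in 10:53→10:50, out 21:38→21:40; 10 h 50 min
Total credited: 16 h 20 min.

16.33 hours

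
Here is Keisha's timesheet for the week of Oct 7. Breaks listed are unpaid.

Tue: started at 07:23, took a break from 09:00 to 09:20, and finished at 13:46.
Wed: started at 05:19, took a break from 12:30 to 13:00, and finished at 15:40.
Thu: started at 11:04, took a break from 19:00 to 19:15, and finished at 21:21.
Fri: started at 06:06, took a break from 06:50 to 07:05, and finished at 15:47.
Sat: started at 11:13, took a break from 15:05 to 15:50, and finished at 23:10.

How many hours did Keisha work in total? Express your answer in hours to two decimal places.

46.57 hours

Tue: 07:23–13:46 = 6 h 23 min; less 20 min break → 6 h 3 min
Wed: 05:19–15:40 = 10 h 21 min; less 30 min break → 9 h 51 min
Thu: 11:04–21:21 = 10 h 17 min; less 15 min break → 10 h 2 min
Fri: 06:06–15:47 = 9 h 41 min; less 15 min break → 9 h 26 min
Sat: 11:13–23:10 = 11 h 57 min; less 45 min break → 11 h 12 min
Total: 6 h 3 min + 9 h 51 min + 10 h 2 min + 9 h 26 min + 11 h 12 min = 46 h 34 min.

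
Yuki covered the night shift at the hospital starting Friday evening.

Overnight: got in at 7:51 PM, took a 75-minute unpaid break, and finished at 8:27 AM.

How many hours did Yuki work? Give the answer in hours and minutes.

11 h 21 min

Overnight: 7:51 PM → midnight = 4 h 9 min; midnight → 8:27 AM = 8 h 27 min; span 12 h 36 min; less 75 min break → 11 h 21 min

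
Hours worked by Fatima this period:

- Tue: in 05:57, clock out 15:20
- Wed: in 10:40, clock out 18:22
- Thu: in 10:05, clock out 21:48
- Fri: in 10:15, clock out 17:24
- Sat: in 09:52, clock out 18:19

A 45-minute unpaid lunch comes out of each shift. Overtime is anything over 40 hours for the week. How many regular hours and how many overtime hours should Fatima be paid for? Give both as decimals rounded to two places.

Regular 40.00 hours, overtime 0.65 hours

Tue: 05:57–15:20 = 9 h 23 min; less 45 min break → 8 h 38 min
Wed: 10:40–18:22 = 7 h 42 min; less 45 min break → 6 h 57 min
Thu: 10:05–21:48 = 11 h 43 min; less 45 min break → 10 h 58 min
Fri: 10:15–17:24 = 7 h 9 min; less 45 min break → 6 h 24 min
Sat: 09:52–18:19 = 8 h 27 min; less 45 min break → 7 h 42 min
Total worked: 40 h 39 min = 40.65 h.
Threshold 40 h → overtime 0 h 39 min, regular 40 h 0 min.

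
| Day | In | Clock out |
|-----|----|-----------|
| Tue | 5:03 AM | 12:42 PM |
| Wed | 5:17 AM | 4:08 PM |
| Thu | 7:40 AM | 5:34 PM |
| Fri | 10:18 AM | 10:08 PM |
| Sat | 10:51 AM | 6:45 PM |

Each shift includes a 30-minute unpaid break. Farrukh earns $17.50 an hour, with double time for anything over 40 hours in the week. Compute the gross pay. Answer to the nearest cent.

Tue: 5:03 AM–12:42 PM = 7 h 39 min; less 30 min break → 7 h 9 min
Wed: 5:17 AM–4:08 PM = 10 h 51 min; less 30 min break → 10 h 21 min
Thu: 7:40 AM–5:34 PM = 9 h 54 min; less 30 min break → 9 h 24 min
Fri: 10:18 AM–10:08 PM = 11 h 50 min; less 30 min break → 11 h 20 min
Sat: 10:51 AM–6:45 PM = 7 h 54 min; less 30 min break → 7 h 24 min
Total worked: 45 h 38 min = 2738 min.
Regular 40 h 0 min = 2400 min at $17.50/h; overtime 5 h 38 min = 338 min at $35.00/h.
Pay = (2400 × $17.50 + 338 × $35.00) ÷ 60 = $897.17.

$897.17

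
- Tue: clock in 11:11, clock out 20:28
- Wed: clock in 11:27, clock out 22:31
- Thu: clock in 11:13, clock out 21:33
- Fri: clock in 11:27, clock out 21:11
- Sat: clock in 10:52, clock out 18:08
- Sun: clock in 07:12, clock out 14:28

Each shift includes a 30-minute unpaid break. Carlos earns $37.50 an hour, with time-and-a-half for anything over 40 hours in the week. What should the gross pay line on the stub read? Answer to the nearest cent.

$2172.19

Tue: 11:11–20:28 = 9 h 17 min; less 30 min break → 8 h 47 min
Wed: 11:27–22:31 = 11 h 4 min; less 30 min break → 10 h 34 min
Thu: 11:13–21:33 = 10 h 20 min; less 30 min break → 9 h 50 min
Fri: 11:27–21:11 = 9 h 44 min; less 30 min break → 9 h 14 min
Sat: 10:52–18:08 = 7 h 16 min; less 30 min break → 6 h 46 min
Sun: 07:12–14:28 = 7 h 16 min; less 30 min break → 6 h 46 min
Total worked: 51 h 57 min = 3117 min.
Regular 40 h 0 min = 2400 min at $37.50/h; overtime 11 h 57 min = 717 min at $56.25/h.
Pay = (2400 × $37.50 + 717 × $56.25) ÷ 60 = $2172.19.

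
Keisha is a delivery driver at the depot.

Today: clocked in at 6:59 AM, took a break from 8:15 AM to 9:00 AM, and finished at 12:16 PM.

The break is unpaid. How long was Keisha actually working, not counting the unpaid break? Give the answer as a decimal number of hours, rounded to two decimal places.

4.53 hours

Today: 6:59 AM–12:16 PM = 5 h 17 min; less 45 min break → 4 h 32 min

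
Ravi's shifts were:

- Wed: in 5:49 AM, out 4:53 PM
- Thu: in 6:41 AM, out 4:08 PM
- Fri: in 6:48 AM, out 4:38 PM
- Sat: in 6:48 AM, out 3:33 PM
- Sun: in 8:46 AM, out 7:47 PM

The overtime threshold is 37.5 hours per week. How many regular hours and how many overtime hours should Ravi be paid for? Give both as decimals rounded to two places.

Regular 37.50 hours, overtime 12.62 hours

Wed: 5:49 AM–4:53 PM = 11 h 4 min
Thu: 6:41 AM–4:08 PM = 9 h 27 min
Fri: 6:48 AM–4:38 PM = 9 h 50 min
Sat: 6:48 AM–3:33 PM = 8 h 45 min
Sun: 8:46 AM–7:47 PM = 11 h 1 min
Total worked: 50 h 7 min = 50.12 h.
Threshold 37.5 h → overtime 12 h 37 min, regular 37 h 30 min.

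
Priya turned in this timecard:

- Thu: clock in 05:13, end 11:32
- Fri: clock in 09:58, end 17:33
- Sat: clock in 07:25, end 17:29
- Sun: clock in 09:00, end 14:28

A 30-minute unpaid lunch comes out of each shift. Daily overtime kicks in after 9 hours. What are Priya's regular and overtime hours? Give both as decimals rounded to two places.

Regular 26.87 hours, overtime 0.57 hours

Thu: 05:13–11:32 = 6 h 19 min; less 30 min break → 5 h 49 min
Fri: 09:58–17:33 = 7 h 35 min; less 30 min break → 7 h 5 min
Sat: 07:25–17:29 = 10 h 4 min; less 30 min break → 9 h 34 min
Sun: 09:00–14:28 = 5 h 28 min; less 30 min break → 4 h 58 min
Thu reg 5 h 49 min / OT 0 h 0 min; Fri reg 7 h 5 min / OT 0 h 0 min; Sat reg 9 h 0 min / OT 0 h 34 min; Sun reg 4 h 58 min / OT 0 h 0 min.
Totals: regular 26 h 52 min, overtime 0 h 34 min.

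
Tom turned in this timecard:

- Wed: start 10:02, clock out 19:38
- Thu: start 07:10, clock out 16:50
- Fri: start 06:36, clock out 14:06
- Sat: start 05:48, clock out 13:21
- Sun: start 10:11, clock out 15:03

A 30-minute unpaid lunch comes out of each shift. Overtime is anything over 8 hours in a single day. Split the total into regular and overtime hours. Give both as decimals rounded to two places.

Regular 34.42 hours, overtime 2.27 hours

Wed: 10:02–19:38 = 9 h 36 min; less 30 min break → 9 h 6 min
Thu: 07:10–16:50 = 9 h 40 min; less 30 min break → 9 h 10 min
Fri: 06:36–14:06 = 7 h 30 min; less 30 min break → 7 h 0 min
Sat: 05:48–13:21 = 7 h 33 min; less 30 min break → 7 h 3 min
Sun: 10:11–15:03 = 4 h 52 min; less 30 min break → 4 h 22 min
Wed reg 8 h 0 min / OT 1 h 6 min; Thu reg 8 h 0 min / OT 1 h 10 min; Fri reg 7 h 0 min / OT 0 h 0 min; Sat reg 7 h 3 min / OT 0 h 0 min; Sun reg 4 h 22 min / OT 0 h 0 min.
Totals: regular 34 h 25 min, overtime 2 h 16 min.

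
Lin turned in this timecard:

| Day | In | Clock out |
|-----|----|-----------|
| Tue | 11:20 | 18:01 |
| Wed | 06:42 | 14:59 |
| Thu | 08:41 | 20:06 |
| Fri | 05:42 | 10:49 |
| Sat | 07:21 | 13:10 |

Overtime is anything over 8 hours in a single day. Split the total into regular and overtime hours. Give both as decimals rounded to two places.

Regular 33.62 hours, overtime 3.70 hours

Tue: 11:20–18:01 = 6 h 41 min
Wed: 06:42–14:59 = 8 h 17 min
Thu: 08:41–20:06 = 11 h 25 min
Fri: 05:42–10:49 = 5 h 7 min
Sat: 07:21–13:10 = 5 h 49 min
Tue reg 6 h 41 min / OT 0 h 0 min; Wed reg 8 h 0 min / OT 0 h 17 min; Thu reg 8 h 0 min / OT 3 h 25 min; Fri reg 5 h 7 min / OT 0 h 0 min; Sat reg 5 h 49 min / OT 0 h 0 min.
Totals: regular 33 h 37 min, overtime 3 h 42 min.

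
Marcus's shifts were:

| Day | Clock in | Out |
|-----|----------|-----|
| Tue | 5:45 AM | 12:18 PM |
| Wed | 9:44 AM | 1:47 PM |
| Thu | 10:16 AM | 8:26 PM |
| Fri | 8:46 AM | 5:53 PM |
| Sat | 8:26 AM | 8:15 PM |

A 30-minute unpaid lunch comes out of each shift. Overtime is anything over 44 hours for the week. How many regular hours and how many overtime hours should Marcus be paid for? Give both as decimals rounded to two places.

Tue: 5:45 AM–12:18 PM = 6 h 33 min; less 30 min break → 6 h 3 min
Wed: 9:44 AM–1:47 PM = 4 h 3 min; less 30 min break → 3 h 33 min
Thu: 10:16 AM–8:26 PM = 10 h 10 min; less 30 min break → 9 h 40 min
Fri: 8:46 AM–5:53 PM = 9 h 7 min; less 30 min break → 8 h 37 min
Sat: 8:26 AM–8:15 PM = 11 h 49 min; less 30 min break → 11 h 19 min
Total worked: 39 h 12 min = 39.20 h.
Threshold 44 h → overtime 0 h 0 min, regular 39 h 12 min.

Regular 39.20 hours, overtime 0.00 hours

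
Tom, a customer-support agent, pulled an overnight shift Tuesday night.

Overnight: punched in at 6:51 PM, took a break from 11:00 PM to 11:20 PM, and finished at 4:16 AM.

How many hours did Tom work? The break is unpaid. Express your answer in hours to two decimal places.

Overnight: 6:51 PM → midnight = 5 h 9 min; midnight → 4:16 AM = 4 h 16 min; span 9 h 25 min; less 20 min break → 9 h 5 min

9.08 hours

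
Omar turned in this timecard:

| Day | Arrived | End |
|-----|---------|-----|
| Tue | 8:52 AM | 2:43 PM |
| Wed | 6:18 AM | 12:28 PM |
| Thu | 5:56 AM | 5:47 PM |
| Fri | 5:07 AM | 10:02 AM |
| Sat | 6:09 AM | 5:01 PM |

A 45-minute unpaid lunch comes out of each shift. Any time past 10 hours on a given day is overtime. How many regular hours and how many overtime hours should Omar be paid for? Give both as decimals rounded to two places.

Regular 34.68 hours, overtime 1.22 hours

Tue: 8:52 AM–2:43 PM = 5 h 51 min; less 45 min break → 5 h 6 min
Wed: 6:18 AM–12:28 PM = 6 h 10 min; less 45 min break → 5 h 25 min
Thu: 5:56 AM–5:47 PM = 11 h 51 min; less 45 min break → 11 h 6 min
Fri: 5:07 AM–10:02 AM = 4 h 55 min; less 45 min break → 4 h 10 min
Sat: 6:09 AM–5:01 PM = 10 h 52 min; less 45 min break → 10 h 7 min
Tue reg 5 h 6 min / OT 0 h 0 min; Wed reg 5 h 25 min / OT 0 h 0 min; Thu reg 10 h 0 min / OT 1 h 6 min; Fri reg 4 h 10 min / OT 0 h 0 min; Sat reg 10 h 0 min / OT 0 h 7 min.
Totals: regular 34 h 41 min, overtime 1 h 13 min.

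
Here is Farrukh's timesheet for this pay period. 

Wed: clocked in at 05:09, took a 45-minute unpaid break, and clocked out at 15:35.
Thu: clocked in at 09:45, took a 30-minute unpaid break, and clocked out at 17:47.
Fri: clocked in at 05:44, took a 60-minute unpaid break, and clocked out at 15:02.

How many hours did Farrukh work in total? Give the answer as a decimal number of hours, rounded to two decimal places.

25.52 hours

Wed: 05:09–15:35 = 10 h 26 min; less 45 min break → 9 h 41 min
Thu: 09:45–17:47 = 8 h 2 min; less 30 min break → 7 h 32 min
Fri: 05:44–15:02 = 9 h 18 min; less 60 min break → 8 h 18 min
Total: 9 h 41 min + 7 h 32 min + 8 h 18 min = 25 h 31 min.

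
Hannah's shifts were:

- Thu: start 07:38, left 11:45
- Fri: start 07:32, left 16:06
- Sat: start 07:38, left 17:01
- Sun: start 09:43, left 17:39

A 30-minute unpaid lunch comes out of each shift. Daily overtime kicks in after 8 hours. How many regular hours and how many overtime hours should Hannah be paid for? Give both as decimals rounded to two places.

Regular 27.05 hours, overtime 0.95 hours

Thu: 07:38–11:45 = 4 h 7 min; less 30 min break → 3 h 37 min
Fri: 07:32–16:06 = 8 h 34 min; less 30 min break → 8 h 4 min
Sat: 07:38–17:01 = 9 h 23 min; less 30 min break → 8 h 53 min
Sun: 09:43–17:39 = 7 h 56 min; less 30 min break → 7 h 26 min
Thu reg 3 h 37 min / OT 0 h 0 min; Fri reg 8 h 0 min / OT 0 h 4 min; Sat reg 8 h 0 min / OT 0 h 53 min; Sun reg 7 h 26 min / OT 0 h 0 min.
Totals: regular 27 h 3 min, overtime 0 h 57 min.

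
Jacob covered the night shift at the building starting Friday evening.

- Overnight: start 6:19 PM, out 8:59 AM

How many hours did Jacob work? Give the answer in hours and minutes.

Overnight: 6:19 PM → midnight = 5 h 41 min; midnight → 8:59 AM = 8 h 59 min; span 14 h 40 min

14 h 40 min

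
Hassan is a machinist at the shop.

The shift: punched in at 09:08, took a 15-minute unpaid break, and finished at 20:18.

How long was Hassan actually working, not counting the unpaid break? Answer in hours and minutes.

10 h 55 min

The shift: 09:08–20:18 = 11 h 10 min; less 15 min break → 10 h 55 min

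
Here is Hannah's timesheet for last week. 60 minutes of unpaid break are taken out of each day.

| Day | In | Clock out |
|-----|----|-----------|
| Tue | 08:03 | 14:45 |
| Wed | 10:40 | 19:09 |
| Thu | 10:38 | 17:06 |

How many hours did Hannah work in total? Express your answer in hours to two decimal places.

18.65 hours

Tue: 08:03–14:45 = 6 h 42 min; less 60 min break → 5 h 42 min
Wed: 10:40–19:09 = 8 h 29 min; less 60 min break → 7 h 29 min
Thu: 10:38–17:06 = 6 h 28 min; less 60 min break → 5 h 28 min
Total: 5 h 42 min + 7 h 29 min + 5 h 28 min = 18 h 39 min.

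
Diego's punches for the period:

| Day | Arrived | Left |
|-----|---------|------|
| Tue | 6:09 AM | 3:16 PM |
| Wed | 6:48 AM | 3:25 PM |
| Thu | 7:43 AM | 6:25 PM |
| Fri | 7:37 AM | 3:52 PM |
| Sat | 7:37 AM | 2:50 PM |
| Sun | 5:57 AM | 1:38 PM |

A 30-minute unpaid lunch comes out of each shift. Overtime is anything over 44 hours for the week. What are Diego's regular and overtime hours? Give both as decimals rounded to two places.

Regular 44.00 hours, overtime 4.58 hours

Tue: 6:09 AM–3:16 PM = 9 h 7 min; less 30 min break → 8 h 37 min
Wed: 6:48 AM–3:25 PM = 8 h 37 min; less 30 min break → 8 h 7 min
Thu: 7:43 AM–6:25 PM = 10 h 42 min; less 30 min break → 10 h 12 min
Fri: 7:37 AM–3:52 PM = 8 h 15 min; less 30 min break → 7 h 45 min
Sat: 7:37 AM–2:50 PM = 7 h 13 min; less 30 min break → 6 h 43 min
Sun: 5:57 AM–1:38 PM = 7 h 41 min; less 30 min break → 7 h 11 min
Total worked: 48 h 35 min = 48.58 h.
Threshold 44 h → overtime 4 h 35 min, regular 44 h 0 min.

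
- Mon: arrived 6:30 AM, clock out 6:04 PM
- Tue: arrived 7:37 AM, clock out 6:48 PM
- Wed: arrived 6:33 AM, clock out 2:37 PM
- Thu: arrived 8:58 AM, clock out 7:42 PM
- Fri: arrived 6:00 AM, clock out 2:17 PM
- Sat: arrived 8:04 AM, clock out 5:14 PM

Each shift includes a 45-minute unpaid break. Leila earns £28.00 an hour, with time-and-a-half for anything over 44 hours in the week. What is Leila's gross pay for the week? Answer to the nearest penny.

£1673.00

Mon: 6:30 AM–6:04 PM = 11 h 34 min; less 45 min break → 10 h 49 min
Tue: 7:37 AM–6:48 PM = 11 h 11 min; less 45 min break → 10 h 26 min
Wed: 6:33 AM–2:37 PM = 8 h 4 min; less 45 min break → 7 h 19 min
Thu: 8:58 AM–7:42 PM = 10 h 44 min; less 45 min break → 9 h 59 min
Fri: 6:00 AM–2:17 PM = 8 h 17 min; less 45 min break → 7 h 32 min
Sat: 8:04 AM–5:14 PM = 9 h 10 min; less 45 min break → 8 h 25 min
Total worked: 54 h 30 min = 3270 min.
Regular 44 h 0 min = 2640 min at £28.00/h; overtime 10 h 30 min = 630 min at £42.00/h.
Pay = (2640 × £28.00 + 630 × £42.00) ÷ 60 = £1673.00.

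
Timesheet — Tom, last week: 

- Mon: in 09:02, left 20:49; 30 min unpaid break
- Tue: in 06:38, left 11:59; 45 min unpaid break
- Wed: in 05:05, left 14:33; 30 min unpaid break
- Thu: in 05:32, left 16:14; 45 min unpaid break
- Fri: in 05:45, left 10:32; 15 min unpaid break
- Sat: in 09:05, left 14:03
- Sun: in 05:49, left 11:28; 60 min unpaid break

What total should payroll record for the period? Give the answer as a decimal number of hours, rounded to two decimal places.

48.95 hours

Mon: 09:02–20:49 = 11 h 47 min; less 30 min break → 11 h 17 min
Tue: 06:38–11:59 = 5 h 21 min; less 45 min break → 4 h 36 min
Wed: 05:05–14:33 = 9 h 28 min; less 30 min break → 8 h 58 min
Thu: 05:32–16:14 = 10 h 42 min; less 45 min break → 9 h 57 min
Fri: 05:45–10:32 = 4 h 47 min; less 15 min break → 4 h 32 min
Sat: 09:05–14:03 = 4 h 58 min
Sun: 05:49–11:28 = 5 h 39 min; less 60 min break → 4 h 39 min
Total: 11 h 17 min + 4 h 36 min + 8 h 58 min + 9 h 57 min + 4 h 32 min + 4 h 58 min + 4 h 39 min = 48 h 57 min.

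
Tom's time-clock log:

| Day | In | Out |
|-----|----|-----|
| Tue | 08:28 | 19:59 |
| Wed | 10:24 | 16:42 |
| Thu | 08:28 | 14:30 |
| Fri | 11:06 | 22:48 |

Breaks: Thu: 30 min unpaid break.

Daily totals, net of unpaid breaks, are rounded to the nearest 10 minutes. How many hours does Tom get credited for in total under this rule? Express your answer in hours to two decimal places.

35.00 hours

Tue: 08:28–19:59 = 11 h 31 min → rounds to 11 h 30 min
Wed: 10:24–16:42 = 6 h 18 min → rounds to 6 h 20 min
Thu: 08:28–14:30 = 6 h 2 min − 30 min = 5 h 32 min → rounds to 5 h 30 min
Fri: 11:06–22:48 = 11 h 42 min → rounds to 11 h 40 min
Total credited: 35 h 0 min.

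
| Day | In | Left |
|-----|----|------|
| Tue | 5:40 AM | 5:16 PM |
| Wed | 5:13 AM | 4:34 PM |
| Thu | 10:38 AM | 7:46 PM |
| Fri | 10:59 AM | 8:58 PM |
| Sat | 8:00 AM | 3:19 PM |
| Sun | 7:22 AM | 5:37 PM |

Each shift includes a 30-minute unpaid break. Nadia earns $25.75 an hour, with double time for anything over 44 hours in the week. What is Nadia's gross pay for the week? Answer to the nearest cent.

Tue: 5:40 AM–5:16 PM = 11 h 36 min; less 30 min break → 11 h 6 min
Wed: 5:13 AM–4:34 PM = 11 h 21 min; less 30 min break → 10 h 51 min
Thu: 10:38 AM–7:46 PM = 9 h 8 min; less 30 min break → 8 h 38 min
Fri: 10:59 AM–8:58 PM = 9 h 59 min; less 30 min break → 9 h 29 min
Sat: 8:00 AM–3:19 PM = 7 h 19 min; less 30 min break → 6 h 49 min
Sun: 7:22 AM–5:37 PM = 10 h 15 min; less 30 min break → 9 h 45 min
Total worked: 56 h 38 min = 3398 min.
Regular 44 h 0 min = 2640 min at $25.75/h; overtime 12 h 38 min = 758 min at $51.50/h.
Pay = (2640 × $25.75 + 758 × $51.50) ÷ 60 = $1783.62.

$1783.62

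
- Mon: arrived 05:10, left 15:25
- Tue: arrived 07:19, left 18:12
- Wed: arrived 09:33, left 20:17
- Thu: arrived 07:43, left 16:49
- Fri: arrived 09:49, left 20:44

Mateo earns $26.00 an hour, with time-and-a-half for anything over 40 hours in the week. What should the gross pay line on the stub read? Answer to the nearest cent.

$1503.45

Mon: 05:10–15:25 = 10 h 15 min
Tue: 07:19–18:12 = 10 h 53 min
Wed: 09:33–20:17 = 10 h 44 min
Thu: 07:43–16:49 = 9 h 6 min
Fri: 09:49–20:44 = 10 h 55 min
Total worked: 51 h 53 min = 3113 min.
Regular 40 h 0 min = 2400 min at $26.00/h; overtime 11 h 53 min = 713 min at $39.00/h.
Pay = (2400 × $26.00 + 713 × $39.00) ÷ 60 = $1503.45.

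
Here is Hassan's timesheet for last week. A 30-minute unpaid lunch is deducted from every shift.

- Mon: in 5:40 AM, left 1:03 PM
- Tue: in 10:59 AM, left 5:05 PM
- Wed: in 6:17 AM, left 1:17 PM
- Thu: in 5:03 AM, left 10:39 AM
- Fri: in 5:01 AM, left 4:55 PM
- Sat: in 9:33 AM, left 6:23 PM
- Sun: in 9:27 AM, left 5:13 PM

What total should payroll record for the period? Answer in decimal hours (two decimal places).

51.08 hours

Mon: 5:40 AM–1:03 PM = 7 h 23 min; less 30 min break → 6 h 53 min
Tue: 10:59 AM–5:05 PM = 6 h 6 min; less 30 min break → 5 h 36 min
Wed: 6:17 AM–1:17 PM = 7 h 0 min; less 30 min break → 6 h 30 min
Thu: 5:03 AM–10:39 AM = 5 h 36 min; less 30 min break → 5 h 6 min
Fri: 5:01 AM–4:55 PM = 11 h 54 min; less 30 min break → 11 h 24 min
Sat: 9:33 AM–6:23 PM = 8 h 50 min; less 30 min break → 8 h 20 min
Sun: 9:27 AM–5:13 PM = 7 h 46 min; less 30 min break → 7 h 16 min
Total: 6 h 53 min + 5 h 36 min + 6 h 30 min + 5 h 6 min + 11 h 24 min + 8 h 20 min + 7 h 16 min = 51 h 5 min.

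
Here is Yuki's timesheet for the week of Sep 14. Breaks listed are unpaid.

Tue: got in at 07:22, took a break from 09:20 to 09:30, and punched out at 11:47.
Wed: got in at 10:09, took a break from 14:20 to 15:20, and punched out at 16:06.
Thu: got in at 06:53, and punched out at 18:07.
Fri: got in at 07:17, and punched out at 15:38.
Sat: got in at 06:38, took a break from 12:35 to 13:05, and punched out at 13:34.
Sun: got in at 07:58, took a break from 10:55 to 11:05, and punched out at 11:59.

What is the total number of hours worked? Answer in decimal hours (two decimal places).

39.07 hours

Tue: 07:22–11:47 = 4 h 25 min; less 10 min break → 4 h 15 min
Wed: 10:09–16:06 = 5 h 57 min; less 60 min break → 4 h 57 min
Thu: 06:53–18:07 = 11 h 14 min
Fri: 07:17–15:38 = 8 h 21 min
Sat: 06:38–13:34 = 6 h 56 min; less 30 min break → 6 h 26 min
Sun: 07:58–11:59 = 4 h 1 min; less 10 min break → 3 h 51 min
Total: 4 h 15 min + 4 h 57 min + 11 h 14 min + 8 h 21 min + 6 h 26 min + 3 h 51 min = 39 h 4 min.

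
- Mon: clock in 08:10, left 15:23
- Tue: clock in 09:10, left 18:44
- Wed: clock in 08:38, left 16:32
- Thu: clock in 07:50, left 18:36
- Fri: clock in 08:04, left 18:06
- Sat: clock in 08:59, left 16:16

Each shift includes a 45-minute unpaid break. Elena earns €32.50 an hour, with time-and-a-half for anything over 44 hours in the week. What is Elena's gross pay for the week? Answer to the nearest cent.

Mon: 08:10–15:23 = 7 h 13 min; less 45 min break → 6 h 28 min
Tue: 09:10–18:44 = 9 h 34 min; less 45 min break → 8 h 49 min
Wed: 08:38–16:32 = 7 h 54 min; less 45 min break → 7 h 9 min
Thu: 07:50–18:36 = 10 h 46 min; less 45 min break → 10 h 1 min
Fri: 08:04–18:06 = 10 h 2 min; less 45 min break → 9 h 17 min
Sat: 08:59–16:16 = 7 h 17 min; less 45 min break → 6 h 32 min
Total worked: 48 h 16 min = 2896 min.
Regular 44 h 0 min = 2640 min at €32.50/h; overtime 4 h 16 min = 256 min at €48.75/h.
Pay = (2640 × €32.50 + 256 × €48.75) ÷ 60 = €1638.00.

€1638.00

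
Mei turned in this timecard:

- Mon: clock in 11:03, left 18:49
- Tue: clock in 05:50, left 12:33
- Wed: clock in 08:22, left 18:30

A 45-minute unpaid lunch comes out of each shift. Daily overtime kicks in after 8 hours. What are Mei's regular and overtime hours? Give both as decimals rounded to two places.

Mon: 11:03–18:49 = 7 h 46 min; less 45 min break → 7 h 1 min
Tue: 05:50–12:33 = 6 h 43 min; less 45 min break → 5 h 58 min
Wed: 08:22–18:30 = 10 h 8 min; less 45 min break → 9 h 23 min
Mon reg 7 h 1 min / OT 0 h 0 min; Tue reg 5 h 58 min / OT 0 h 0 min; Wed reg 8 h 0 min / OT 1 h 23 min.
Totals: regular 20 h 59 min, overtime 1 h 23 min.

Regular 20.98 hours, overtime 1.38 hours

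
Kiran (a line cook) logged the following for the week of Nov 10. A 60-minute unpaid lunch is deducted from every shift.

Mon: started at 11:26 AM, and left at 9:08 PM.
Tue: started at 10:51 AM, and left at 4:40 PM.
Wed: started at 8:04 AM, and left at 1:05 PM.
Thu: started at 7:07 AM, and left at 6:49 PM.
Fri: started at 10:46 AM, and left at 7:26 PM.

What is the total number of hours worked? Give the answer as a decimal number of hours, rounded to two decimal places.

35.90 hours

Mon: 11:26 AM–9:08 PM = 9 h 42 min; less 60 min break → 8 h 42 min
Tue: 10:51 AM–4:40 PM = 5 h 49 min; less 60 min break → 4 h 49 min
Wed: 8:04 AM–1:05 PM = 5 h 1 min; less 60 min break → 4 h 1 min
Thu: 7:07 AM–6:49 PM = 11 h 42 min; less 60 min break → 10 h 42 min
Fri: 10:46 AM–7:26 PM = 8 h 40 min; less 60 min break → 7 h 40 min
Total: 8 h 42 min + 4 h 49 min + 4 h 1 min + 10 h 42 min + 7 h 40 min = 35 h 54 min.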